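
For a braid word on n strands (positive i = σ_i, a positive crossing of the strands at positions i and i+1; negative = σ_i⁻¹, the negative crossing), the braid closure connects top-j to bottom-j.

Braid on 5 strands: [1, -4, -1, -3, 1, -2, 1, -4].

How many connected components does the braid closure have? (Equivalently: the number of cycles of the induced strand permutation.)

3

Derivation:
Track the strand permutation on 5 strands, starting from identity.
  step 1: s1 swaps positions 1,2 -> [2 1 3 4 5]
  step 2: s4^-1 swaps positions 4,5 -> [2 1 3 5 4]
  step 3: s1^-1 swaps positions 1,2 -> [1 2 3 5 4]
  step 4: s3^-1 swaps positions 3,4 -> [1 2 5 3 4]
  step 5: s1 swaps positions 1,2 -> [2 1 5 3 4]
  step 6: s2^-1 swaps positions 2,3 -> [2 5 1 3 4]
  step 7: s1 swaps positions 1,2 -> [5 2 1 3 4]
  step 8: s4^-1 swaps positions 4,5 -> [5 2 1 4 3]
Final permutation (position -> original strand): [5 2 1 4 3]
Closure components = cycle count of this permutation = 3.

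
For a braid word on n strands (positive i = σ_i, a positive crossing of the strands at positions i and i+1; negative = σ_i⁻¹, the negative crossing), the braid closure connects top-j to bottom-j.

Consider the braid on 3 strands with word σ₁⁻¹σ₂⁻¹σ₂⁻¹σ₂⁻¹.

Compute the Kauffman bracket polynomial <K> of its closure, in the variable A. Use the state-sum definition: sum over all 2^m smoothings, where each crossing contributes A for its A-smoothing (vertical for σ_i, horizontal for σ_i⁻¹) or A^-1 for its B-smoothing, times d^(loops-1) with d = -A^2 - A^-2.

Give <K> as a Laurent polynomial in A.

-A^4 + 1 + A^-8

Derivation:
Braid: s1^-1 s2^-1 s2^-1 s2^-1 on 3 strands, 4 crossings.
Writhe w = (#positive) - (#negative) = 0 - 4 = -4.
Enumerate smoothing states for the bracket polynomial. There are 2^4 = 16 states.
Each crossing splits two ways (0=vertical, 1=horizontal). The state's weight is A^(#A-smoothings - #B-smoothings) * d^(loops - 1).
  state 0000: A-exp=-4, loops=3, term = A^-4 * d^2
  state 0001: A-exp=-2, loops=2, term = A^-2 * d^1
  state 0010: A-exp=-2, loops=2, term = A^-2 * d^1
  state 0011: A-exp=+0, loops=3, term = A^0 * d^2
  state 0100: A-exp=-2, loops=2, term = A^-2 * d^1
  state 0101: A-exp=+0, loops=3, term = A^0 * d^2
  state 0110: A-exp=+0, loops=3, term = A^0 * d^2
  state 0111: A-exp=+2, loops=4, term = A^2 * d^3
  state 1000: A-exp=-2, loops=2, term = A^-2 * d^1
  state 1001: A-exp=+0, loops=1, term = A^0 * d^0
  state 1010: A-exp=+0, loops=1, term = A^0 * d^0
  state 1011: A-exp=+2, loops=2, term = A^2 * d^1
  state 1100: A-exp=+0, loops=1, term = A^0 * d^0
  state 1101: A-exp=+2, loops=2, term = A^2 * d^1
  state 1110: A-exp=+2, loops=2, term = A^2 * d^1
  state 1111: A-exp=+4, loops=3, term = A^4 * d^2
Collect the terms by A-exponent (count of states per loop number):
Powers of d = -A^2 - A^-2: d^2 = A^4 + 2 + A^-4; d^3 = -A^6 - 3*A^2 - 3*A^-2 - A^-6.
  A^4 * (d^2) = A^8 + 2*A^4 + 1
  A^2 * (3*d + d^3) = -A^8 - 6*A^4 - 6 - A^-4
  A^0 * (3 + 3*d^2) = 3*A^4 + 9 + 3*A^-4
  A^-2 * (4*d) = -4 - 4*A^-4
  A^-4 * (d^2) = 1 + 2*A^-4 + A^-8
Summing the groups: <K> = -A^4 + 1 + A^-8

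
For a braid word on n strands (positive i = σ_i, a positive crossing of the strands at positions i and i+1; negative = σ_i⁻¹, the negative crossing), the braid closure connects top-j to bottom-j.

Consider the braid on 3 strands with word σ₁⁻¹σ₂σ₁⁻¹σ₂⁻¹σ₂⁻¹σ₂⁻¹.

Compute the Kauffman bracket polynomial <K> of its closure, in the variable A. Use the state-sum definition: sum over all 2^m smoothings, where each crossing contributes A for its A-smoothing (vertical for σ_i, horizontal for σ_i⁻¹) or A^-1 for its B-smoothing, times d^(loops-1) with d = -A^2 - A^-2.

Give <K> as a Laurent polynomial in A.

Braid: s1^-1 s2 s1^-1 s2^-1 s2^-1 s2^-1 on 3 strands, 6 crossings.
Writhe w = (#positive) - (#negative) = 1 - 5 = -4.
State-sum expansion of <K>. There are 2^6 = 64 states.
Smooth each crossing (0=||, 1=⌣⌢); contribution A^(Σ sign_k(1-2s_k)) * d^(L-1).
Tabulate the states by total A-exponent and number of loops L (A-exp: L × count):
  A^6: L=4 ×1
  A^4: L=3 ×6
  A^2: L=2 ×12, L=4 ×3
  A^0: L=1 ×9, L=3 ×10, L=5 ×1
  A^-2: L=2 ×12, L=4 ×3
  A^-4: L=1 ×2, L=3 ×4
  A^-6: L=2 ×1
Each group contributes A^e * Σ count * d^(L-1):
Powers of d = -A^2 - A^-2: d^2 = A^4 + 2 + A^-4; d^3 = -A^6 - 3*A^2 - 3*A^-2 - A^-6; d^4 = A^8 + 4*A^4 + 6 + 4*A^-4 + A^-8.
  A^6 * (d^3) = -A^12 - 3*A^8 - 3*A^4 - 1
  A^4 * (6*d^2) = 6*A^8 + 12*A^4 + 6
  A^2 * (12*d + 3*d^3) = -3*A^8 - 21*A^4 - 21 - 3*A^-4
  A^0 * (9 + 10*d^2 + d^4) = A^8 + 14*A^4 + 35 + 14*A^-4 + A^-8
  A^-2 * (12*d + 3*d^3) = -3*A^4 - 21 - 21*A^-4 - 3*A^-8
  A^-4 * (2 + 4*d^2) = 4 + 10*A^-4 + 4*A^-8
  A^-6 * (d) = -A^-4 - A^-8
Summing the groups: <K> = -A^12 + A^8 - A^4 + 2 - A^-4 + A^-8

Answer: -A^12 + A^8 - A^4 + 2 - A^-4 + A^-8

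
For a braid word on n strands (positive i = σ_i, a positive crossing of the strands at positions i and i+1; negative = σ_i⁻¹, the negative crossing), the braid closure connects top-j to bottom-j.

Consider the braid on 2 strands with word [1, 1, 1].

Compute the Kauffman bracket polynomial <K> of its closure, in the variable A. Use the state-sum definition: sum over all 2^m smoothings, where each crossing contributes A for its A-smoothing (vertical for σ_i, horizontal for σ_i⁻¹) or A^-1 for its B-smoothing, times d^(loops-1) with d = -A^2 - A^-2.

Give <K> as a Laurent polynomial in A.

-A^5 - A^-3 + A^-7

Derivation:
Braid: s1 s1 s1 on 2 strands, 3 crossings.
Writhe w = (#positive) - (#negative) = 3 - 0 = 3.
State-sum expansion of <K>. There are 2^3 = 8 states.
Smooth each crossing (0=||, 1=⌣⌢); contribution A^(Σ sign_k(1-2s_k)) * d^(L-1).
  state 000: A-exp=+3, loops=2, term = A^3 * d^1
  state 001: A-exp=+1, loops=1, term = A^1 * d^0
  state 010: A-exp=+1, loops=1, term = A^1 * d^0
  state 011: A-exp=-1, loops=2, term = A^-1 * d^1
  state 100: A-exp=+1, loops=1, term = A^1 * d^0
  state 101: A-exp=-1, loops=2, term = A^-1 * d^1
  state 110: A-exp=-1, loops=2, term = A^-1 * d^1
  state 111: A-exp=-3, loops=3, term = A^-3 * d^2
Collect the terms by A-exponent (count of states per loop number):
Powers of d = -A^2 - A^-2: d^2 = A^4 + 2 + A^-4.
  A^3 * (d) = -A^5 - A
  A^1 * (3) = 3*A
  A^-1 * (3*d) = -3*A - 3*A^-3
  A^-3 * (d^2) = A + 2*A^-3 + A^-7
Summing the groups: <K> = -A^5 - A^-3 + A^-7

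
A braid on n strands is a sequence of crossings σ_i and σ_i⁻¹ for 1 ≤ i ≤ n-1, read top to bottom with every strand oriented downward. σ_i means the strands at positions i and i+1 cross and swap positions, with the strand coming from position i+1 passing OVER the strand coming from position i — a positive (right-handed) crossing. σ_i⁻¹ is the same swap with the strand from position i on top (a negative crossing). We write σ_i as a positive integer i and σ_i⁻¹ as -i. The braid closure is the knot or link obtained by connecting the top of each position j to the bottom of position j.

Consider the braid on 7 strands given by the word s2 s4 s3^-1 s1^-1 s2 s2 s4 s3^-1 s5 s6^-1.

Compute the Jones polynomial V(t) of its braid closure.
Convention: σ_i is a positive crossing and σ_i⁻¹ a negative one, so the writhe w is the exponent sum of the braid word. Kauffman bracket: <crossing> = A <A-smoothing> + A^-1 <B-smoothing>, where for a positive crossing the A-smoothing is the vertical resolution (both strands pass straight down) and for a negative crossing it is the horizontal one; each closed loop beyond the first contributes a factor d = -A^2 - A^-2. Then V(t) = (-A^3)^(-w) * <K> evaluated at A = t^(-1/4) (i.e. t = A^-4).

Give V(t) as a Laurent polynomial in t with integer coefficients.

-t^6 + 2*t^5 - 3*t^4 + 4*t^3 - 3*t^2 + 3*t - 2 + t^-1

Derivation:
The presented braid s2 s4 s3^-1 s1^-1 s2 s2 s4 s3^-1 s5 s6^-1 on 7 strands reduces by inverse Markov moves (closure unchanged at each step):
  Destabilize: the word has the form β·s6^-1 where s6^-1 occurs only as the final letter (β ∈ B_6); drop it and the last strand → 6 strands.
  Destabilize: the word has the form β·s5 where s5 occurs only as the final letter (β ∈ B_5); drop it and the last strand → 5 strands.
Reduced to β = s2 s4 s3^-1 s1^-1 s2 s2 s4 s3^-1 on 5 strands, 8 crossings.
Compute on β:
Braid: s2 s4 s3^-1 s1^-1 s2 s2 s4 s3^-1 on 5 strands, 8 crossings.
Writhe w = (#positive) - (#negative) = 5 - 3 = 2.
Enumerate smoothing states for the bracket polynomial. There are 2^8 = 256 states.
Each crossing splits two ways (0=vertical, 1=horizontal). The state's weight is A^(#A-smoothings - #B-smoothings) * d^(loops - 1).
Tabulate the states by total A-exponent and number of loops L (A-exp: L × count):
  A^8: L=4 ×1
  A^6: L=3 ×7, L=5 ×1
  A^4: L=2 ×19, L=4 ×9
  A^2: L=1 ×19, L=3 ×35, L=5 ×2
  A^0: L=2 ×48, L=4 ×22
  A^-2: L=3 ×49, L=5 ×7
  A^-4: L=4 ×27, L=6 ×1
  A^-6: L=5 ×8
  A^-8: L=6 ×1
Each group contributes A^e * Σ count * d^(L-1):
Powers of d = -A^2 - A^-2: d^2 = A^4 + 2 + A^-4; d^3 = -A^6 - 3*A^2 - 3*A^-2 - A^-6; d^4 = A^8 + 4*A^4 + 6 + 4*A^-4 + A^-8; d^5 = -A^10 - 5*A^6 - 10*A^2 - 10*A^-2 - 5*A^-6 - A^-10.
  A^8 * (d^3) = -A^14 - 3*A^10 - 3*A^6 - A^2
  A^6 * (7*d^2 + d^4) = A^14 + 11*A^10 + 20*A^6 + 11*A^2 + A^-2
  A^4 * (19*d + 9*d^3) = -9*A^10 - 46*A^6 - 46*A^2 - 9*A^-2
  A^2 * (19 + 35*d^2 + 2*d^4) = 2*A^10 + 43*A^6 + 101*A^2 + 43*A^-2 + 2*A^-6
  A^0 * (48*d + 22*d^3) = -22*A^6 - 114*A^2 - 114*A^-2 - 22*A^-6
  A^-2 * (49*d^2 + 7*d^4) = 7*A^6 + 77*A^2 + 140*A^-2 + 77*A^-6 + 7*A^-10
  A^-4 * (27*d^3 + d^5) = -A^6 - 32*A^2 - 91*A^-2 - 91*A^-6 - 32*A^-10 - A^-14
  A^-6 * (8*d^4) = 8*A^2 + 32*A^-2 + 48*A^-6 + 32*A^-10 + 8*A^-14
  A^-8 * (d^5) = -A^2 - 5*A^-2 - 10*A^-6 - 10*A^-10 - 5*A^-14 - A^-18
Summing the groups: <K> = A^10 - 2*A^6 + 3*A^2 - 3*A^-2 + 4*A^-6 - 3*A^-10 + 2*A^-14 - A^-18
Normalise by the writhe: (-A^3)^(-w) = (-A^3)^(-2) = A^-6, so f(A) = A^-6 * <K> = A^4 - 2 + 3*A^-4 - 3*A^-8 + 4*A^-12 - 3*A^-16 + 2*A^-20 - A^-24.
Substitute A = t^(-1/4), i.e. A^e → t^(-e/4): V(t) = -t^6 + 2*t^5 - 3*t^4 + 4*t^3 - 3*t^2 + 3*t - 2 + t^-1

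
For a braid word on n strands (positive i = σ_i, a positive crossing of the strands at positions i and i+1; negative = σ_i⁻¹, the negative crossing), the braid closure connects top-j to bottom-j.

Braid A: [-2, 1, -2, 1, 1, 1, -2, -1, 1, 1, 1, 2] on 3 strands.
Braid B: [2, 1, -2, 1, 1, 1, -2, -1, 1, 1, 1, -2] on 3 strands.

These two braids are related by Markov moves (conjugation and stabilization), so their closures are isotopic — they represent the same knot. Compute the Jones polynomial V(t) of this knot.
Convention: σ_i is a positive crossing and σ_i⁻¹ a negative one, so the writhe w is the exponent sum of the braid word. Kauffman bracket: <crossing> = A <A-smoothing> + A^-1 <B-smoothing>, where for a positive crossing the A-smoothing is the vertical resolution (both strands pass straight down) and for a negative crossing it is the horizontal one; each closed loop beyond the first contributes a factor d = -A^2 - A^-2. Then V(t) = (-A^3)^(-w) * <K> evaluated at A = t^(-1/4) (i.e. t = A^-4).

t^8 - 2*t^7 + 3*t^6 - 4*t^5 + 3*t^4 - 3*t^3 + 3*t^2 - t + 1

Derivation:
Markov-equivalent braids have isotopic closures, hence identical knot invariants. Strip the Markov moves from each word to reach a common short braid β, then compute V(t) once on β.
Braid A: s2^-1 s1 s2^-1 s1 s1 s1 s2^-1 s1^-1 s1 s1 s1 s2 on 3 strands reduces by inverse Markov moves (closure unchanged at each step):
  Deconjugate: the word is γ·β·γ⁻¹ with γ = s2^-1 (prefix) and γ⁻¹ = s2 (suffix); strip both.
Reduced to β = s1 s2^-1 s1 s1 s1 s2^-1 s1^-1 s1 s1 s1 on 3 strands, 10 crossings.
Braid B: s2 s1 s2^-1 s1 s1 s1 s2^-1 s1^-1 s1 s1 s1 s2^-1 on 3 strands reduces by inverse Markov moves (closure unchanged at each step):
  Deconjugate: the word is γ·β·γ⁻¹ with γ = s2 (prefix) and γ⁻¹ = s2^-1 (suffix); strip both.
Reduced to β = s1 s2^-1 s1 s1 s1 s2^-1 s1^-1 s1 s1 s1 on 3 strands, 10 crossings.
Both give the same β = s1 s2^-1 s1 s1 s1 s2^-1 s1^-1 s1 s1 s1 on 3 strands, so one state sum suffices:
First cancel adjacent σ_i σ_i⁻¹ pairs (Reidemeister II — same braid, same closure): s1 s2^-1 s1 s1 s1 s2^-1 s1^-1 s1 s1 s1 → s1 s2^-1 s1 s1 s1 s2^-1 s1 s1.
Braid: s1 s2^-1 s1 s1 s1 s2^-1 s1 s1 on 3 strands, 8 crossings.
Writhe w = (#positive) - (#negative) = 6 - 2 = 4.
Computing the Kauffman bracket via state sum. There are 2^8 = 256 states.
For each crossing: s=0 is the vertical smoothing, s=1 horizontal. Crossing k contributes A^(sign_k * (1 - 2*s_k)); loop factor d = -A^2 - A^-2.
Tabulate the states by total A-exponent and number of loops L (A-exp: L × count):
  A^8: L=3 ×1
  A^6: L=2 ×8
  A^4: L=1 ×21, L=3 ×7
  A^2: L=2 ×54, L=4 ×2
  A^0: L=3 ×70
  A^-2: L=4 ×56
  A^-4: L=5 ×28
  A^-6: L=6 ×8
  A^-8: L=7 ×1
Each group contributes A^e * Σ count * d^(L-1):
Powers of d = -A^2 - A^-2: d^2 = A^4 + 2 + A^-4; d^3 = -A^6 - 3*A^2 - 3*A^-2 - A^-6; d^4 = A^8 + 4*A^4 + 6 + 4*A^-4 + A^-8; d^5 = -A^10 - 5*A^6 - 10*A^2 - 10*A^-2 - 5*A^-6 - A^-10; d^6 = A^12 + 6*A^8 + 15*A^4 + 20 + 15*A^-4 + 6*A^-8 + A^-12.
  A^8 * (d^2) = A^12 + 2*A^8 + A^4
  A^6 * (8*d) = -8*A^8 - 8*A^4
  A^4 * (21 + 7*d^2) = 7*A^8 + 35*A^4 + 7
  A^2 * (54*d + 2*d^3) = -2*A^8 - 60*A^4 - 60 - 2*A^-4
  A^0 * (70*d^2) = 70*A^4 + 140 + 70*A^-4
  A^-2 * (56*d^3) = -56*A^4 - 168 - 168*A^-4 - 56*A^-8
  A^-4 * (28*d^4) = 28*A^4 + 112 + 168*A^-4 + 112*A^-8 + 28*A^-12
  A^-6 * (8*d^5) = -8*A^4 - 40 - 80*A^-4 - 80*A^-8 - 40*A^-12 - 8*A^-16
  A^-8 * (d^6) = A^4 + 6 + 15*A^-4 + 20*A^-8 + 15*A^-12 + 6*A^-16 + A^-20
Summing the groups: <K> = A^12 - A^8 + 3*A^4 - 3 + 3*A^-4 - 4*A^-8 + 3*A^-12 - 2*A^-16 + A^-20
Normalise by the writhe: (-A^3)^(-w) = (-A^3)^(-4) = A^-12, so f(A) = A^-12 * <K> = 1 - A^-4 + 3*A^-8 - 3*A^-12 + 3*A^-16 - 4*A^-20 + 3*A^-24 - 2*A^-28 + A^-32.
Substitute A = t^(-1/4), i.e. A^e → t^(-e/4): V(t) = t^8 - 2*t^7 + 3*t^6 - 4*t^5 + 3*t^4 - 3*t^3 + 3*t^2 - t + 1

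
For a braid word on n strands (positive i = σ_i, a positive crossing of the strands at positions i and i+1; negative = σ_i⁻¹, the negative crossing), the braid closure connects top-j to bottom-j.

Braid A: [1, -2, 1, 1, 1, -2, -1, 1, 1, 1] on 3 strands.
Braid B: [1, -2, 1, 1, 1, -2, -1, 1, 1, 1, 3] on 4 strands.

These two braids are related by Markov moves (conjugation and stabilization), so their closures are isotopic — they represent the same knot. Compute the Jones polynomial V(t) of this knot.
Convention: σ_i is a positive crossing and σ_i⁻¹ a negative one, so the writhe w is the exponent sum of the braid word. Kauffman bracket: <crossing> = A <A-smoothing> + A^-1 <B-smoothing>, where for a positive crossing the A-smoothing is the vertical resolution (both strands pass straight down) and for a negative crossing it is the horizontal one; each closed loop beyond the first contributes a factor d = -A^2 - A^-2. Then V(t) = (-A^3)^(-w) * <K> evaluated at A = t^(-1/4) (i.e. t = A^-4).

t^8 - 2*t^7 + 3*t^6 - 4*t^5 + 3*t^4 - 3*t^3 + 3*t^2 - t + 1

Derivation:
Markov-equivalent braids have isotopic closures, hence identical knot invariants. Strip the Markov moves from each word to reach a common short braid β, then compute V(t) once on β.
Braid A: s1 s2^-1 s1 s1 s1 s2^-1 s1^-1 s1 s1 s1 on 3 strands has no conjugating prefix/suffix or stabilization to strip; take β = s1 s2^-1 s1 s1 s1 s2^-1 s1^-1 s1 s1 s1.
Braid B: s1 s2^-1 s1 s1 s1 s2^-1 s1^-1 s1 s1 s1 s3 on 4 strands reduces by inverse Markov moves (closure unchanged at each step):
  Destabilize: the word has the form β·s3 where s3 occurs only as the final letter (β ∈ B_3); drop it and the last strand → 3 strands.
Reduced to β = s1 s2^-1 s1 s1 s1 s2^-1 s1^-1 s1 s1 s1 on 3 strands, 10 crossings.
Both give the same β = s1 s2^-1 s1 s1 s1 s2^-1 s1^-1 s1 s1 s1 on 3 strands, so one state sum suffices:
First cancel adjacent σ_i σ_i⁻¹ pairs (Reidemeister II — same braid, same closure): s1 s2^-1 s1 s1 s1 s2^-1 s1^-1 s1 s1 s1 → s1 s2^-1 s1 s1 s1 s2^-1 s1 s1.
Braid: s1 s2^-1 s1 s1 s1 s2^-1 s1 s1 on 3 strands, 8 crossings.
Writhe w = (#positive) - (#negative) = 6 - 2 = 4.
Enumerate smoothing states for the bracket polynomial. There are 2^8 = 256 states.
For each crossing: s=0 is the vertical smoothing, s=1 horizontal. Crossing k contributes A^(sign_k * (1 - 2*s_k)); loop factor d = -A^2 - A^-2.
Tabulate the states by total A-exponent and number of loops L (A-exp: L × count):
  A^8: L=3 ×1
  A^6: L=2 ×8
  A^4: L=1 ×21, L=3 ×7
  A^2: L=2 ×54, L=4 ×2
  A^0: L=3 ×70
  A^-2: L=4 ×56
  A^-4: L=5 ×28
  A^-6: L=6 ×8
  A^-8: L=7 ×1
Each group contributes A^e * Σ count * d^(L-1):
Powers of d = -A^2 - A^-2: d^2 = A^4 + 2 + A^-4; d^3 = -A^6 - 3*A^2 - 3*A^-2 - A^-6; d^4 = A^8 + 4*A^4 + 6 + 4*A^-4 + A^-8; d^5 = -A^10 - 5*A^6 - 10*A^2 - 10*A^-2 - 5*A^-6 - A^-10; d^6 = A^12 + 6*A^8 + 15*A^4 + 20 + 15*A^-4 + 6*A^-8 + A^-12.
  A^8 * (d^2) = A^12 + 2*A^8 + A^4
  A^6 * (8*d) = -8*A^8 - 8*A^4
  A^4 * (21 + 7*d^2) = 7*A^8 + 35*A^4 + 7
  A^2 * (54*d + 2*d^3) = -2*A^8 - 60*A^4 - 60 - 2*A^-4
  A^0 * (70*d^2) = 70*A^4 + 140 + 70*A^-4
  A^-2 * (56*d^3) = -56*A^4 - 168 - 168*A^-4 - 56*A^-8
  A^-4 * (28*d^4) = 28*A^4 + 112 + 168*A^-4 + 112*A^-8 + 28*A^-12
  A^-6 * (8*d^5) = -8*A^4 - 40 - 80*A^-4 - 80*A^-8 - 40*A^-12 - 8*A^-16
  A^-8 * (d^6) = A^4 + 6 + 15*A^-4 + 20*A^-8 + 15*A^-12 + 6*A^-16 + A^-20
Summing the groups: <K> = A^12 - A^8 + 3*A^4 - 3 + 3*A^-4 - 4*A^-8 + 3*A^-12 - 2*A^-16 + A^-20
Normalise by the writhe: (-A^3)^(-w) = (-A^3)^(-4) = A^-12, so f(A) = A^-12 * <K> = 1 - A^-4 + 3*A^-8 - 3*A^-12 + 3*A^-16 - 4*A^-20 + 3*A^-24 - 2*A^-28 + A^-32.
Substitute A = t^(-1/4), i.e. A^e → t^(-e/4): V(t) = t^8 - 2*t^7 + 3*t^6 - 4*t^5 + 3*t^4 - 3*t^3 + 3*t^2 - t + 1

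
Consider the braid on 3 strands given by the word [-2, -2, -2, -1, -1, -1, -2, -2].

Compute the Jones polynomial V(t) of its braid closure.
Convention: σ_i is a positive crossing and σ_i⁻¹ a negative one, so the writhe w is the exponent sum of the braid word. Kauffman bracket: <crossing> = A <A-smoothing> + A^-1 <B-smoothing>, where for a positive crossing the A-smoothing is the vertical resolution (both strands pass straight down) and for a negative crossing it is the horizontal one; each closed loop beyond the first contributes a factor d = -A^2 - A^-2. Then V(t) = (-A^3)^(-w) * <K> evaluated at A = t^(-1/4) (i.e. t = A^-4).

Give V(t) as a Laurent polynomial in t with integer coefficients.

t^-3 + 2*t^-5 - 2*t^-6 + 2*t^-7 - 3*t^-8 + 2*t^-9 - 2*t^-10 + t^-11

Derivation:
Braid: s2^-1 s2^-1 s2^-1 s1^-1 s1^-1 s1^-1 s2^-1 s2^-1 on 3 strands, 8 crossings.
Writhe w = (#positive) - (#negative) = 0 - 8 = -8.
State-sum expansion of <K>. There are 2^8 = 256 states.
Each crossing splits two ways (0=vertical, 1=horizontal). The state's weight is A^(#A-smoothings - #B-smoothings) * d^(loops - 1).
Tabulate the states by total A-exponent and number of loops L (A-exp: L × count):
  A^8: L=7 ×1
  A^6: L=6 ×8
  A^4: L=5 ×28
  A^2: L=4 ×55, L=6 ×1
  A^0: L=3 ×65, L=5 ×5
  A^-2: L=2 ×45, L=4 ×11
  A^-4: L=1 ×15, L=3 ×13
  A^-6: L=2 ×8
  A^-8: L=3 ×1
Each group contributes A^e * Σ count * d^(L-1):
Powers of d = -A^2 - A^-2: d^2 = A^4 + 2 + A^-4; d^3 = -A^6 - 3*A^2 - 3*A^-2 - A^-6; d^4 = A^8 + 4*A^4 + 6 + 4*A^-4 + A^-8; d^5 = -A^10 - 5*A^6 - 10*A^2 - 10*A^-2 - 5*A^-6 - A^-10; d^6 = A^12 + 6*A^8 + 15*A^4 + 20 + 15*A^-4 + 6*A^-8 + A^-12.
  A^8 * (d^6) = A^20 + 6*A^16 + 15*A^12 + 20*A^8 + 15*A^4 + 6 + A^-4
  A^6 * (8*d^5) = -8*A^16 - 40*A^12 - 80*A^8 - 80*A^4 - 40 - 8*A^-4
  A^4 * (28*d^4) = 28*A^12 + 112*A^8 + 168*A^4 + 112 + 28*A^-4
  A^2 * (55*d^3 + d^5) = -A^12 - 60*A^8 - 175*A^4 - 175 - 60*A^-4 - A^-8
  A^0 * (65*d^2 + 5*d^4) = 5*A^8 + 85*A^4 + 160 + 85*A^-4 + 5*A^-8
  A^-2 * (45*d + 11*d^3) = -11*A^4 - 78 - 78*A^-4 - 11*A^-8
  A^-4 * (15 + 13*d^2) = 13 + 41*A^-4 + 13*A^-8
  A^-6 * (8*d) = -8*A^-4 - 8*A^-8
  A^-8 * (d^2) = A^-4 + 2*A^-8 + A^-12
Summing the groups: <K> = A^20 - 2*A^16 + 2*A^12 - 3*A^8 + 2*A^4 - 2 + 2*A^-4 + A^-12
Normalise by the writhe: (-A^3)^(-w) = (-A^3)^(8) = A^24, so f(A) = A^24 * <K> = A^44 - 2*A^40 + 2*A^36 - 3*A^32 + 2*A^28 - 2*A^24 + 2*A^20 + A^12.
Substitute A = t^(-1/4), i.e. A^e → t^(-e/4): V(t) = t^-3 + 2*t^-5 - 2*t^-6 + 2*t^-7 - 3*t^-8 + 2*t^-9 - 2*t^-10 + t^-11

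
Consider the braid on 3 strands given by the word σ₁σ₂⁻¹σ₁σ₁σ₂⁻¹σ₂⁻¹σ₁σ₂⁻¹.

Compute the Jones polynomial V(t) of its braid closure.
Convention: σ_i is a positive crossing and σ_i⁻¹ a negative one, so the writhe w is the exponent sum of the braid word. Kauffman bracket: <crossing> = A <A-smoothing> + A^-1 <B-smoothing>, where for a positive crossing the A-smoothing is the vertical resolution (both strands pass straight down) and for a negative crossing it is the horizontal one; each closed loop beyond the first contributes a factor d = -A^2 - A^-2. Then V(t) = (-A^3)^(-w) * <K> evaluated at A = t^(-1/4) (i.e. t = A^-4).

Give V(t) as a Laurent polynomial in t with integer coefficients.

t^4 - 3*t^3 + 5*t^2 - 6*t + 7 - 6*t^-1 + 5*t^-2 - 3*t^-3 + t^-4

Derivation:
Braid: s1 s2^-1 s1 s1 s2^-1 s2^-1 s1 s2^-1 on 3 strands, 8 crossings.
Writhe w = (#positive) - (#negative) = 4 - 4 = 0.
State-sum expansion of <K>. There are 2^8 = 256 states.
Smooth each crossing (0=||, 1=⌣⌢); contribution A^(Σ sign_k(1-2s_k)) * d^(L-1).
Tabulate the states by total A-exponent and number of loops L (A-exp: L × count):
  A^8: L=5 ×1
  A^6: L=4 ×8
  A^4: L=3 ×27, L=5 ×1
  A^2: L=2 ×47, L=4 ×9
  A^0: L=1 ×37, L=3 ×32, L=5 ×1
  A^-2: L=2 ×47, L=4 ×9
  A^-4: L=3 ×27, L=5 ×1
  A^-6: L=4 ×8
  A^-8: L=5 ×1
Each group contributes A^e * Σ count * d^(L-1):
Powers of d = -A^2 - A^-2: d^2 = A^4 + 2 + A^-4; d^3 = -A^6 - 3*A^2 - 3*A^-2 - A^-6; d^4 = A^8 + 4*A^4 + 6 + 4*A^-4 + A^-8.
  A^8 * (d^4) = A^16 + 4*A^12 + 6*A^8 + 4*A^4 + 1
  A^6 * (8*d^3) = -8*A^12 - 24*A^8 - 24*A^4 - 8
  A^4 * (27*d^2 + d^4) = A^12 + 31*A^8 + 60*A^4 + 31 + A^-4
  A^2 * (47*d + 9*d^3) = -9*A^8 - 74*A^4 - 74 - 9*A^-4
  A^0 * (37 + 32*d^2 + d^4) = A^8 + 36*A^4 + 107 + 36*A^-4 + A^-8
  A^-2 * (47*d + 9*d^3) = -9*A^4 - 74 - 74*A^-4 - 9*A^-8
  A^-4 * (27*d^2 + d^4) = A^4 + 31 + 60*A^-4 + 31*A^-8 + A^-12
  A^-6 * (8*d^3) = -8 - 24*A^-4 - 24*A^-8 - 8*A^-12
  A^-8 * (d^4) = 1 + 4*A^-4 + 6*A^-8 + 4*A^-12 + A^-16
Summing the groups: <K> = A^16 - 3*A^12 + 5*A^8 - 6*A^4 + 7 - 6*A^-4 + 5*A^-8 - 3*A^-12 + A^-16
Normalise by the writhe: (-A^3)^(-w) = (-A^3)^(0) = 1, so f(A) = 1 * <K> = A^16 - 3*A^12 + 5*A^8 - 6*A^4 + 7 - 6*A^-4 + 5*A^-8 - 3*A^-12 + A^-16.
Substitute A = t^(-1/4), i.e. A^e → t^(-e/4): V(t) = t^4 - 3*t^3 + 5*t^2 - 6*t + 7 - 6*t^-1 + 5*t^-2 - 3*t^-3 + t^-4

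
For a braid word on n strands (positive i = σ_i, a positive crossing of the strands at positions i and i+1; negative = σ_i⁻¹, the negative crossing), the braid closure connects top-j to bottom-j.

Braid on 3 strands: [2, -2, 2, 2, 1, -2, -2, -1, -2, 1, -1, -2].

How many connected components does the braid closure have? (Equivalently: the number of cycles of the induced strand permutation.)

3

Derivation:
Track the strand permutation on 3 strands, starting from identity.
  step 1: s2 swaps positions 2,3 -> [1 3 2]
  step 2: s2^-1 swaps positions 2,3 -> [1 2 3]
  step 3: s2 swaps positions 2,3 -> [1 3 2]
  step 4: s2 swaps positions 2,3 -> [1 2 3]
  step 5: s1 swaps positions 1,2 -> [2 1 3]
  step 6: s2^-1 swaps positions 2,3 -> [2 3 1]
  step 7: s2^-1 swaps positions 2,3 -> [2 1 3]
  step 8: s1^-1 swaps positions 1,2 -> [1 2 3]
  step 9: s2^-1 swaps positions 2,3 -> [1 3 2]
  step 10: s1 swaps positions 1,2 -> [3 1 2]
  step 11: s1^-1 swaps positions 1,2 -> [1 3 2]
  step 12: s2^-1 swaps positions 2,3 -> [1 2 3]
Final permutation (position -> original strand): [1 2 3]
Closure components = cycle count of this permutation = 3.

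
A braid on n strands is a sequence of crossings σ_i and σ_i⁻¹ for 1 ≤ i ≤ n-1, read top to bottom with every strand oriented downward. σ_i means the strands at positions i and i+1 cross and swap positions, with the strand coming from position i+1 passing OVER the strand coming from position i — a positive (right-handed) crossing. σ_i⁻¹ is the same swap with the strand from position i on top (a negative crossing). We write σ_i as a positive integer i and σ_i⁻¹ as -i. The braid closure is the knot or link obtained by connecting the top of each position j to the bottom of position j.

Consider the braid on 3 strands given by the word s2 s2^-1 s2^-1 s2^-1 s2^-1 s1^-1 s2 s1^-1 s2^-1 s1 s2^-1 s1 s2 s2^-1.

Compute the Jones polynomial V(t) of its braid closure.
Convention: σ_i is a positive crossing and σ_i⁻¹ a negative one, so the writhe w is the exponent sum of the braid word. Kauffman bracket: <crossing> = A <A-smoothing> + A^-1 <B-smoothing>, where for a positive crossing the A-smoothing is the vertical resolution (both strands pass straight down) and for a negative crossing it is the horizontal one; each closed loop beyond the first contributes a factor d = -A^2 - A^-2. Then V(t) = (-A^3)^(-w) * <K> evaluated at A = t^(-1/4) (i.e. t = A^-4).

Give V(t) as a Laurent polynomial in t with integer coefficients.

The presented braid s2 s2^-1 s2^-1 s2^-1 s2^-1 s1^-1 s2 s1^-1 s2^-1 s1 s2^-1 s1 s2 s2^-1 on 3 strands reduces by inverse Markov moves (closure unchanged at each step):
  Deconjugate: the word is γ·β·γ⁻¹ with γ = s2 s2^-1 (prefix) and γ⁻¹ = s2 s2^-1 (suffix); strip both.
Reduced to β = s2^-1 s2^-1 s2^-1 s1^-1 s2 s1^-1 s2^-1 s1 s2^-1 s1 on 3 strands, 10 crossings.
Compute on β:
Braid: s2^-1 s2^-1 s2^-1 s1^-1 s2 s1^-1 s2^-1 s1 s2^-1 s1 on 3 strands, 10 crossings.
Writhe w = (#positive) - (#negative) = 3 - 7 = -4.
State-sum expansion of <K>. There are 2^10 = 1024 states.
For each crossing: s=0 is the vertical smoothing, s=1 horizontal. Crossing k contributes A^(sign_k * (1 - 2*s_k)); loop factor d = -A^2 - A^-2.
Tabulate the states by total A-exponent and number of loops L (A-exp: L × count):
  A^10: L=6 ×1
  A^8: L=5 ×10
  A^6: L=4 ×41, L=6 ×4
  A^4: L=3 ×88, L=5 ×31, L=7 ×1
  A^2: L=2 ×102, L=4 ×99, L=6 ×9
  A^0: L=1 ×54, L=3 ×162, L=5 ×36
  A^-2: L=2 ×134, L=4 ×74, L=6 ×2
  A^-4: L=1 ×30, L=3 ×82, L=5 ×8
  A^-6: L=2 ×32, L=4 ×13
  A^-8: L=1 ×3, L=3 ×7
  A^-10: L=2 ×1
Each group contributes A^e * Σ count * d^(L-1):
Powers of d = -A^2 - A^-2: d^2 = A^4 + 2 + A^-4; d^3 = -A^6 - 3*A^2 - 3*A^-2 - A^-6; d^4 = A^8 + 4*A^4 + 6 + 4*A^-4 + A^-8; d^5 = -A^10 - 5*A^6 - 10*A^2 - 10*A^-2 - 5*A^-6 - A^-10; d^6 = A^12 + 6*A^8 + 15*A^4 + 20 + 15*A^-4 + 6*A^-8 + A^-12.
  A^10 * (d^5) = -A^20 - 5*A^16 - 10*A^12 - 10*A^8 - 5*A^4 - 1
  A^8 * (10*d^4) = 10*A^16 + 40*A^12 + 60*A^8 + 40*A^4 + 10
  A^6 * (41*d^3 + 4*d^5) = -4*A^16 - 61*A^12 - 163*A^8 - 163*A^4 - 61 - 4*A^-4
  A^4 * (88*d^2 + 31*d^4 + d^6) = A^16 + 37*A^12 + 227*A^8 + 382*A^4 + 227 + 37*A^-4 + A^-8
  A^2 * (102*d + 99*d^3 + 9*d^5) = -9*A^12 - 144*A^8 - 489*A^4 - 489 - 144*A^-4 - 9*A^-8
  A^0 * (54 + 162*d^2 + 36*d^4) = 36*A^8 + 306*A^4 + 594 + 306*A^-4 + 36*A^-8
  A^-2 * (134*d + 74*d^3 + 2*d^5) = -2*A^8 - 84*A^4 - 376 - 376*A^-4 - 84*A^-8 - 2*A^-12
  A^-4 * (30 + 82*d^2 + 8*d^4) = 8*A^4 + 114 + 242*A^-4 + 114*A^-8 + 8*A^-12
  A^-6 * (32*d + 13*d^3) = -13 - 71*A^-4 - 71*A^-8 - 13*A^-12
  A^-8 * (3 + 7*d^2) = 7*A^-4 + 17*A^-8 + 7*A^-12
  A^-10 * (d) = -A^-8 - A^-12
Summing the groups: <K> = -A^20 + 2*A^16 - 3*A^12 + 4*A^8 - 5*A^4 + 5 - 3*A^-4 + 3*A^-8 - A^-12
Normalise by the writhe: (-A^3)^(-w) = (-A^3)^(4) = A^12, so f(A) = A^12 * <K> = -A^32 + 2*A^28 - 3*A^24 + 4*A^20 - 5*A^16 + 5*A^12 - 3*A^8 + 3*A^4 - 1.
Substitute A = t^(-1/4), i.e. A^e → t^(-e/4): V(t) = -1 + 3*t^-1 - 3*t^-2 + 5*t^-3 - 5*t^-4 + 4*t^-5 - 3*t^-6 + 2*t^-7 - t^-8

Answer: -1 + 3*t^-1 - 3*t^-2 + 5*t^-3 - 5*t^-4 + 4*t^-5 - 3*t^-6 + 2*t^-7 - t^-8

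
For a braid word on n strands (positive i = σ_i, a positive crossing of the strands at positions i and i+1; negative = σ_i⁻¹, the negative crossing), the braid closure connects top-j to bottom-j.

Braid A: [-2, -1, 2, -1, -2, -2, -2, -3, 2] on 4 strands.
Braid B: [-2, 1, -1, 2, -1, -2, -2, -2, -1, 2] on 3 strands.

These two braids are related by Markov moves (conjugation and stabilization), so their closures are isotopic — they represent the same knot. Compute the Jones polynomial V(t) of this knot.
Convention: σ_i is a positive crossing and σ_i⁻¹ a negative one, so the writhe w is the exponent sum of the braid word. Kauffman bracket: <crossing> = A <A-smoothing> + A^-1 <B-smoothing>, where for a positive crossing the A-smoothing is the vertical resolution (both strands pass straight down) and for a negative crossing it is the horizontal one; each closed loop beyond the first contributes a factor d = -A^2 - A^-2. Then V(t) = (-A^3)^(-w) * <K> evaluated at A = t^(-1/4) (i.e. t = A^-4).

Markov-equivalent braids have isotopic closures, hence identical knot invariants. Strip the Markov moves from each word to reach a common short braid β, then compute V(t) once on β.
Braid A: s2^-1 s1^-1 s2 s1^-1 s2^-1 s2^-1 s2^-1 s3^-1 s2 on 4 strands reduces by inverse Markov moves (closure unchanged at each step):
  Deconjugate: the word is γ·β·γ⁻¹ with γ = s2^-1 (prefix) and γ⁻¹ = s2 (suffix); strip both.
  Destabilize: the word has the form β·s3^-1 where s3^-1 occurs only as the final letter (β ∈ B_3); drop it and the last strand → 3 strands.
Reduced to β = s1^-1 s2 s1^-1 s2^-1 s2^-1 s2^-1 on 3 strands, 6 crossings.
Braid B: s2^-1 s1 s1^-1 s2 s1^-1 s2^-1 s2^-1 s2^-1 s1^-1 s2 on 3 strands reduces by inverse Markov moves (closure unchanged at each step):
  Deconjugate: the word is γ·β·γ⁻¹ with γ = s2^-1 (prefix) and γ⁻¹ = s2 (suffix); strip both.
  Deconjugate: the word is γ·β·γ⁻¹ with γ = s1 (prefix) and γ⁻¹ = s1^-1 (suffix); strip both.
Reduced to β = s1^-1 s2 s1^-1 s2^-1 s2^-1 s2^-1 on 3 strands, 6 crossings.
Both give the same β = s1^-1 s2 s1^-1 s2^-1 s2^-1 s2^-1 on 3 strands, so one state sum suffices:
Braid: s1^-1 s2 s1^-1 s2^-1 s2^-1 s2^-1 on 3 strands, 6 crossings.
Writhe w = (#positive) - (#negative) = 1 - 5 = -4.
State-sum expansion of <K>. There are 2^6 = 64 states.
For each crossing: s=0 is the vertical smoothing, s=1 horizontal. Crossing k contributes A^(sign_k * (1 - 2*s_k)); loop factor d = -A^2 - A^-2.
Tabulate the states by total A-exponent and number of loops L (A-exp: L × count):
  A^6: L=4 ×1
  A^4: L=3 ×6
  A^2: L=2 ×12, L=4 ×3
  A^0: L=1 ×9, L=3 ×10, L=5 ×1
  A^-2: L=2 ×12, L=4 ×3
  A^-4: L=1 ×2, L=3 ×4
  A^-6: L=2 ×1
Each group contributes A^e * Σ count * d^(L-1):
Powers of d = -A^2 - A^-2: d^2 = A^4 + 2 + A^-4; d^3 = -A^6 - 3*A^2 - 3*A^-2 - A^-6; d^4 = A^8 + 4*A^4 + 6 + 4*A^-4 + A^-8.
  A^6 * (d^3) = -A^12 - 3*A^8 - 3*A^4 - 1
  A^4 * (6*d^2) = 6*A^8 + 12*A^4 + 6
  A^2 * (12*d + 3*d^3) = -3*A^8 - 21*A^4 - 21 - 3*A^-4
  A^0 * (9 + 10*d^2 + d^4) = A^8 + 14*A^4 + 35 + 14*A^-4 + A^-8
  A^-2 * (12*d + 3*d^3) = -3*A^4 - 21 - 21*A^-4 - 3*A^-8
  A^-4 * (2 + 4*d^2) = 4 + 10*A^-4 + 4*A^-8
  A^-6 * (d) = -A^-4 - A^-8
Summing the groups: <K> = -A^12 + A^8 - A^4 + 2 - A^-4 + A^-8
Normalise by the writhe: (-A^3)^(-w) = (-A^3)^(4) = A^12, so f(A) = A^12 * <K> = -A^24 + A^20 - A^16 + 2*A^12 - A^8 + A^4.
Substitute A = t^(-1/4), i.e. A^e → t^(-e/4): V(t) = t^-1 - t^-2 + 2*t^-3 - t^-4 + t^-5 - t^-6

Answer: t^-1 - t^-2 + 2*t^-3 - t^-4 + t^-5 - t^-6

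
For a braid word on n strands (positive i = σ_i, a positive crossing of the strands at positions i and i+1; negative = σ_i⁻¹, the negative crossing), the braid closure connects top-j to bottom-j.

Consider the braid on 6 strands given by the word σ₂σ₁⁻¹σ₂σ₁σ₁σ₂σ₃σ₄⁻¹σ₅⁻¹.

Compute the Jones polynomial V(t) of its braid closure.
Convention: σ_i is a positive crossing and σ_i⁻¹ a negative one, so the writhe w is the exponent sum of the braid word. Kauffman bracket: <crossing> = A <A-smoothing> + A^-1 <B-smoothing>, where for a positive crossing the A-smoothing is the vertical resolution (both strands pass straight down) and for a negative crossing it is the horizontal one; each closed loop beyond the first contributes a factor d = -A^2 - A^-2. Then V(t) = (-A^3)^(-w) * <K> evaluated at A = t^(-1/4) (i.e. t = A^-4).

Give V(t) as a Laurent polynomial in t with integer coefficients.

-t^6 + t^5 - t^4 + 2*t^3 - t^2 + t

Derivation:
The presented braid s2 s1^-1 s2 s1 s1 s2 s3 s4^-1 s5^-1 on 6 strands reduces by inverse Markov moves (closure unchanged at each step):
  Destabilize: the word has the form β·s5^-1 where s5^-1 occurs only as the final letter (β ∈ B_5); drop it and the last strand → 5 strands.
  Destabilize: the word has the form β·s4^-1 where s4^-1 occurs only as the final letter (β ∈ B_4); drop it and the last strand → 4 strands.
  Destabilize: the word has the form β·s3 where s3 occurs only as the final letter (β ∈ B_3); drop it and the last strand → 3 strands.
Reduced to β = s2 s1^-1 s2 s1 s1 s2 on 3 strands, 6 crossings.
Compute on β:
Braid: s2 s1^-1 s2 s1 s1 s2 on 3 strands, 6 crossings.
Writhe w = (#positive) - (#negative) = 5 - 1 = 4.
Enumerate smoothing states for the bracket polynomial. There are 2^6 = 64 states.
For each crossing: s=0 is the vertical smoothing, s=1 horizontal. Crossing k contributes A^(sign_k * (1 - 2*s_k)); loop factor d = -A^2 - A^-2.
Tabulate the states by total A-exponent and number of loops L (A-exp: L × count):
  A^6: L=2 ×1
  A^4: L=1 ×3, L=3 ×3
  A^2: L=2 ×14, L=4 ×1
  A^0: L=1 ×10, L=3 ×10
  A^-2: L=2 ×13, L=4 ×2
  A^-4: L=3 ×6
  A^-6: L=4 ×1
Each group contributes A^e * Σ count * d^(L-1):
Powers of d = -A^2 - A^-2: d^2 = A^4 + 2 + A^-4; d^3 = -A^6 - 3*A^2 - 3*A^-2 - A^-6.
  A^6 * (d) = -A^8 - A^4
  A^4 * (3 + 3*d^2) = 3*A^8 + 9*A^4 + 3
  A^2 * (14*d + d^3) = -A^8 - 17*A^4 - 17 - A^-4
  A^0 * (10 + 10*d^2) = 10*A^4 + 30 + 10*A^-4
  A^-2 * (13*d + 2*d^3) = -2*A^4 - 19 - 19*A^-4 - 2*A^-8
  A^-4 * (6*d^2) = 6 + 12*A^-4 + 6*A^-8
  A^-6 * (d^3) = -1 - 3*A^-4 - 3*A^-8 - A^-12
Summing the groups: <K> = A^8 - A^4 + 2 - A^-4 + A^-8 - A^-12
Normalise by the writhe: (-A^3)^(-w) = (-A^3)^(-4) = A^-12, so f(A) = A^-12 * <K> = A^-4 - A^-8 + 2*A^-12 - A^-16 + A^-20 - A^-24.
Substitute A = t^(-1/4), i.e. A^e → t^(-e/4): V(t) = -t^6 + t^5 - t^4 + 2*t^3 - t^2 + t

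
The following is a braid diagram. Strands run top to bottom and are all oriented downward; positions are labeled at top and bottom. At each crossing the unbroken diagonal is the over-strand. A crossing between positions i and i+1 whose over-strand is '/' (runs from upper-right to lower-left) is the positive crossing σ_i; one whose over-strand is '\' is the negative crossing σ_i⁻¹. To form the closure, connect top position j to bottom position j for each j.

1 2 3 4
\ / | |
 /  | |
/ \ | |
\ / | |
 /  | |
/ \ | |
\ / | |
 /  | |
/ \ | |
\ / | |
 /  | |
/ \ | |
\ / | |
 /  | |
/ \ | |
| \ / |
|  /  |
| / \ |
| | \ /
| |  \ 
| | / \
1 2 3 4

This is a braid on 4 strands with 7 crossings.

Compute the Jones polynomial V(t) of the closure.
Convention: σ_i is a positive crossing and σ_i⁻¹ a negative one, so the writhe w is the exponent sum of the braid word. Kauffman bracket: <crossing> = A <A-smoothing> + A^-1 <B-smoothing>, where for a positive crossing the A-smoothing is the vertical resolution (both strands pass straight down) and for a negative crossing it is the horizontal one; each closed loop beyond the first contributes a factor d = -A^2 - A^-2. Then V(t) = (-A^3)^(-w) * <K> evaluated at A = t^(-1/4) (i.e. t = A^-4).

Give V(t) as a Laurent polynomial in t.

-t^7 + t^6 - t^5 + t^4 + t^2

Derivation:
Reading the diagram top to bottom ('/'-over between positions i,i+1 = s_i, '\'-over = s_i^-1): braid word = s1 s1 s1 s1 s1 s2 s3^-1.
The presented braid s1 s1 s1 s1 s1 s2 s3^-1 on 4 strands reduces by inverse Markov moves (closure unchanged at each step):
  Destabilize: the word has the form β·s3^-1 where s3^-1 occurs only as the final letter (β ∈ B_3); drop it and the last strand → 3 strands.
  Destabilize: the word has the form β·s2 where s2 occurs only as the final letter (β ∈ B_2); drop it and the last strand → 2 strands.
Reduced to β = s1 s1 s1 s1 s1 on 2 strands, 5 crossings.
Compute on β:
Braid: s1 s1 s1 s1 s1 on 2 strands, 5 crossings.
Writhe w = (#positive) - (#negative) = 5 - 0 = 5.
State-sum expansion of <K>. There are 2^5 = 32 states.
Smooth each crossing (0=||, 1=⌣⌢); contribution A^(Σ sign_k(1-2s_k)) * d^(L-1).
  state 00000: A-exp=+5, loops=2, term = A^5 * d^1
  state 00001: A-exp=+3, loops=1, term = A^3 * d^0
  state 00010: A-exp=+3, loops=1, term = A^3 * d^0
  state 00011: A-exp=+1, loops=2, term = A^1 * d^1
  state 00100: A-exp=+3, loops=1, term = A^3 * d^0
  state 00101: A-exp=+1, loops=2, term = A^1 * d^1
  state 00110: A-exp=+1, loops=2, term = A^1 * d^1
  state 00111: A-exp=-1, loops=3, term = A^-1 * d^2
  state 01000: A-exp=+3, loops=1, term = A^3 * d^0
  state 01001: A-exp=+1, loops=2, term = A^1 * d^1
  state 01010: A-exp=+1, loops=2, term = A^1 * d^1
  state 01011: A-exp=-1, loops=3, term = A^-1 * d^2
  state 01100: A-exp=+1, loops=2, term = A^1 * d^1
  state 01101: A-exp=-1, loops=3, term = A^-1 * d^2
  state 01110: A-exp=-1, loops=3, term = A^-1 * d^2
  state 01111: A-exp=-3, loops=4, term = A^-3 * d^3
  state 10000: A-exp=+3, loops=1, term = A^3 * d^0
  state 10001: A-exp=+1, loops=2, term = A^1 * d^1
  state 10010: A-exp=+1, loops=2, term = A^1 * d^1
  state 10011: A-exp=-1, loops=3, term = A^-1 * d^2
  state 10100: A-exp=+1, loops=2, term = A^1 * d^1
  state 10101: A-exp=-1, loops=3, term = A^-1 * d^2
  state 10110: A-exp=-1, loops=3, term = A^-1 * d^2
  state 10111: A-exp=-3, loops=4, term = A^-3 * d^3
  state 11000: A-exp=+1, loops=2, term = A^1 * d^1
  state 11001: A-exp=-1, loops=3, term = A^-1 * d^2
  state 11010: A-exp=-1, loops=3, term = A^-1 * d^2
  state 11011: A-exp=-3, loops=4, term = A^-3 * d^3
  state 11100: A-exp=-1, loops=3, term = A^-1 * d^2
  state 11101: A-exp=-3, loops=4, term = A^-3 * d^3
  state 11110: A-exp=-3, loops=4, term = A^-3 * d^3
  state 11111: A-exp=-5, loops=5, term = A^-5 * d^4
Collect the terms by A-exponent (count of states per loop number):
Powers of d = -A^2 - A^-2: d^2 = A^4 + 2 + A^-4; d^3 = -A^6 - 3*A^2 - 3*A^-2 - A^-6; d^4 = A^8 + 4*A^4 + 6 + 4*A^-4 + A^-8.
  A^5 * (d) = -A^7 - A^3
  A^3 * (5) = 5*A^3
  A^1 * (10*d) = -10*A^3 - 10*A^-1
  A^-1 * (10*d^2) = 10*A^3 + 20*A^-1 + 10*A^-5
  A^-3 * (5*d^3) = -5*A^3 - 15*A^-1 - 15*A^-5 - 5*A^-9
  A^-5 * (d^4) = A^3 + 4*A^-1 + 6*A^-5 + 4*A^-9 + A^-13
Summing the groups: <K> = -A^7 - A^-1 + A^-5 - A^-9 + A^-13
Normalise by the writhe: (-A^3)^(-w) = (-A^3)^(-5) = -A^-15, so f(A) = -A^-15 * <K> = A^-8 + A^-16 - A^-20 + A^-24 - A^-28.
Substitute A = t^(-1/4), i.e. A^e → t^(-e/4): V(t) = -t^7 + t^6 - t^5 + t^4 + t^2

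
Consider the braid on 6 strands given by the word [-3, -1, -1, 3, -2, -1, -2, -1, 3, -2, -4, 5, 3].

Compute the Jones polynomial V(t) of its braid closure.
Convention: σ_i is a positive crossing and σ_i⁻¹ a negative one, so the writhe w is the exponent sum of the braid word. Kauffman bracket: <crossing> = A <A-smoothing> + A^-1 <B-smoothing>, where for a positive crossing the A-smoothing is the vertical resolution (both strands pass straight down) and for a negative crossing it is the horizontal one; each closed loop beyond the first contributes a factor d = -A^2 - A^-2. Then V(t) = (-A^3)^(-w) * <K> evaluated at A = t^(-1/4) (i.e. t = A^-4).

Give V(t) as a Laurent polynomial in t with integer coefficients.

The presented braid s3^-1 s1^-1 s1^-1 s3 s2^-1 s1^-1 s2^-1 s1^-1 s3 s2^-1 s4^-1 s5 s3 on 6 strands reduces by inverse Markov moves (closure unchanged at each step):
  Deconjugate: the word is γ·β·γ⁻¹ with γ = s3^-1 (prefix) and γ⁻¹ = s3 (suffix); strip both.
  Destabilize: the word has the form β·s5 where s5 occurs only as the final letter (β ∈ B_5); drop it and the last strand → 5 strands.
  Destabilize: the word has the form β·s4^-1 where s4^-1 occurs only as the final letter (β ∈ B_4); drop it and the last strand → 4 strands.
Reduced to β = s1^-1 s1^-1 s3 s2^-1 s1^-1 s2^-1 s1^-1 s3 s2^-1 on 4 strands, 9 crossings.
Compute on β:
Braid: s1^-1 s1^-1 s3 s2^-1 s1^-1 s2^-1 s1^-1 s3 s2^-1 on 4 strands, 9 crossings.
Writhe w = (#positive) - (#negative) = 2 - 7 = -5.
Enumerate smoothing states for the bracket polynomial. There are 2^9 = 512 states.
For each crossing: s=0 is the vertical smoothing, s=1 horizontal. Crossing k contributes A^(sign_k * (1 - 2*s_k)); loop factor d = -A^2 - A^-2.
Tabulate the states by total A-exponent and number of loops L (A-exp: L × count):
  A^9: L=3 ×1
  A^7: L=2 ×4, L=4 ×5
  A^5: L=1 ×4, L=3 ×26, L=5 ×6
  A^3: L=2 ×43, L=4 ×40, L=6 ×1
  A^1: L=1 ×23, L=3 ×92, L=5 ×11
  A^-1: L=2 ×91, L=4 ×34, L=6 ×1
  A^-3: L=1 ×32, L=3 ×48, L=5 ×4
  A^-5: L=2 ×28, L=4 ×8
  A^-7: L=3 ×9
  A^-9: L=4 ×1
Each group contributes A^e * Σ count * d^(L-1):
Powers of d = -A^2 - A^-2: d^2 = A^4 + 2 + A^-4; d^3 = -A^6 - 3*A^2 - 3*A^-2 - A^-6; d^4 = A^8 + 4*A^4 + 6 + 4*A^-4 + A^-8; d^5 = -A^10 - 5*A^6 - 10*A^2 - 10*A^-2 - 5*A^-6 - A^-10.
  A^9 * (d^2) = A^13 + 2*A^9 + A^5
  A^7 * (4*d + 5*d^3) = -5*A^13 - 19*A^9 - 19*A^5 - 5*A
  A^5 * (4 + 26*d^2 + 6*d^4) = 6*A^13 + 50*A^9 + 92*A^5 + 50*A + 6*A^-3
  A^3 * (43*d + 40*d^3 + d^5) = -A^13 - 45*A^9 - 173*A^5 - 173*A - 45*A^-3 - A^-7
  A^1 * (23 + 92*d^2 + 11*d^4) = 11*A^9 + 136*A^5 + 273*A + 136*A^-3 + 11*A^-7
  A^-1 * (91*d + 34*d^3 + d^5) = -A^9 - 39*A^5 - 203*A - 203*A^-3 - 39*A^-7 - A^-11
  A^-3 * (32 + 48*d^2 + 4*d^4) = 4*A^5 + 64*A + 152*A^-3 + 64*A^-7 + 4*A^-11
  A^-5 * (28*d + 8*d^3) = -8*A - 52*A^-3 - 52*A^-7 - 8*A^-11
  A^-7 * (9*d^2) = 9*A^-3 + 18*A^-7 + 9*A^-11
  A^-9 * (d^3) = -A^-3 - 3*A^-7 - 3*A^-11 - A^-15
Summing the groups: <K> = A^13 - 2*A^9 + 2*A^5 - 2*A + 2*A^-3 - 2*A^-7 + A^-11 - A^-15
Normalise by the writhe: (-A^3)^(-w) = (-A^3)^(5) = -A^15, so f(A) = -A^15 * <K> = -A^28 + 2*A^24 - 2*A^20 + 2*A^16 - 2*A^12 + 2*A^8 - A^4 + 1.
Substitute A = t^(-1/4), i.e. A^e → t^(-e/4): V(t) = 1 - t^-1 + 2*t^-2 - 2*t^-3 + 2*t^-4 - 2*t^-5 + 2*t^-6 - t^-7

Answer: 1 - t^-1 + 2*t^-2 - 2*t^-3 + 2*t^-4 - 2*t^-5 + 2*t^-6 - t^-7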